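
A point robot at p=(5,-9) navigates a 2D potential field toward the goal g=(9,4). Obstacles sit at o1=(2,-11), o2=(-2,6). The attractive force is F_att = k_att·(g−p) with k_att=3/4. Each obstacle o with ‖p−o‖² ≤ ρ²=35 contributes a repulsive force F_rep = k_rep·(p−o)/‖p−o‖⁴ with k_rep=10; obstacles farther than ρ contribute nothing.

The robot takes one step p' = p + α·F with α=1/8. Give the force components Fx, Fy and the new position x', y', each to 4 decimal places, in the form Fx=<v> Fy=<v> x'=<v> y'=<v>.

F_att = 3/4·(g−p) = 3/4·(4,13) = (3.0000,9.7500)
o1: d²=13 ≤ ρ²=35; F_rep = 10·(3,2)/13² = (0.1775,0.1183)
o2: d²=274 > ρ²=35 → inactive
F = F_att + ΣF_rep = (3.1775,9.8683)
p' = p + 1/8·F = (5.3972,-7.7665)

Fx=3.1775 Fy=9.8683 x'=5.3972 y'=-7.7665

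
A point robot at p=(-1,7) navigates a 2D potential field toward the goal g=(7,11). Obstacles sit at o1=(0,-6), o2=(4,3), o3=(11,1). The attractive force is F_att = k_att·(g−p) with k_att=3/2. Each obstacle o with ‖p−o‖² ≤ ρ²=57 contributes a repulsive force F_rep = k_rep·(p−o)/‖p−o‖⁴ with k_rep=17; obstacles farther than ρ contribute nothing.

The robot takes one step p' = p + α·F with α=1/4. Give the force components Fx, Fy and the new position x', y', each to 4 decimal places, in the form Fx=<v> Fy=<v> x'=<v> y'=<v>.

Fx=11.9494 Fy=6.0405 x'=1.9874 y'=8.5101

F_att = 3/2·(g−p) = 3/2·(8,4) = (12.0000,6.0000)
o1: d²=170 > ρ²=57 → inactive
o2: d²=41 ≤ ρ²=57; F_rep = 17·(-5,4)/41² = (-0.0506,0.0405)
o3: d²=180 > ρ²=57 → inactive
F = F_att + ΣF_rep = (11.9494,6.0405)
p' = p + 1/4·F = (1.9874,8.5101)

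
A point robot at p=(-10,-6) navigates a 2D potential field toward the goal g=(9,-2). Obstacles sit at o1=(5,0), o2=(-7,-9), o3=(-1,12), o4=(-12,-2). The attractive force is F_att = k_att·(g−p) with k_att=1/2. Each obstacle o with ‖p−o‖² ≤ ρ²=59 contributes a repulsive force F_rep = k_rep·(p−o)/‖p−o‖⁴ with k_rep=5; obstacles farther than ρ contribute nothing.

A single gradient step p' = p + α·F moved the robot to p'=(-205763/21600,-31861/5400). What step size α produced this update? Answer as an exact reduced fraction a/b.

α = 1/20

F_att = 1/2·(g−p) = 1/2·(19,4) = (9.5000,2.0000)
o1: d²=261 > ρ²=59 → inactive
o2: d²=18 ≤ ρ²=59; F_rep = 5·(-3,3)/18² = (-0.0463,0.0463)
o3: d²=405 > ρ²=59 → inactive
o4: d²=20 ≤ ρ²=59; F_rep = 5·(2,-4)/20² = (0.0250,-0.0500)
F = F_att + ΣF_rep = (9.4787,1.9963)
Δp = p'−p = (0.4739,0.0998); α = Δx/Fx = (10237/21600) / (10237/1080) = 1/20
check: Δy/Fy = (539/5400) / (539/270) = 1/20 ✓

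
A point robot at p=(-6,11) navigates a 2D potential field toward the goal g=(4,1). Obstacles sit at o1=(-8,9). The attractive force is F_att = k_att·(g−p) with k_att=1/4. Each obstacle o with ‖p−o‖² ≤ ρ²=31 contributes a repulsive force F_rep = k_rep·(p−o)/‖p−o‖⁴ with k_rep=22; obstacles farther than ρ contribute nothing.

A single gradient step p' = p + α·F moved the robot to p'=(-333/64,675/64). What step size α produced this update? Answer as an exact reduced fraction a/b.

F_att = 1/4·(g−p) = 1/4·(10,-10) = (2.5000,-2.5000)
o1: d²=8 ≤ ρ²=31; F_rep = 22·(2,2)/8² = (0.6875,0.6875)
F = F_att + ΣF_rep = (3.1875,-1.8125)
Δp = p'−p = (0.7969,-0.4531); α = Δx/Fx = (51/64) / (51/16) = 1/4
check: Δy/Fy = (-29/64) / (-29/16) = 1/4 ✓

α = 1/4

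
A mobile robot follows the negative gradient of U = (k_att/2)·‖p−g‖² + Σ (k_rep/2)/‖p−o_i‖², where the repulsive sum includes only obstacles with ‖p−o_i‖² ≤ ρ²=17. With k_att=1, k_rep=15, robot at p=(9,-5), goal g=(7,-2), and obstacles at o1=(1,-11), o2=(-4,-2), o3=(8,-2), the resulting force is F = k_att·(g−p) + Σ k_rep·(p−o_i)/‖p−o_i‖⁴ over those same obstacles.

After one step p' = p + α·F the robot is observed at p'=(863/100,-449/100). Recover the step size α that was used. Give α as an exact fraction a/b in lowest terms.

F_att = 1·(g−p) = 1·(-2,3) = (-2.0000,3.0000)
o1: d²=100 > ρ²=17 → inactive
o2: d²=178 > ρ²=17 → inactive
o3: d²=10 ≤ ρ²=17; F_rep = 15·(1,-3)/10² = (0.1500,-0.4500)
F = F_att + ΣF_rep = (-1.8500,2.5500)
Δp = p'−p = (-0.3700,0.5100); α = Δx/Fx = (-37/100) / (-37/20) = 1/5
check: Δy/Fy = (51/100) / (51/20) = 1/5 ✓

α = 1/5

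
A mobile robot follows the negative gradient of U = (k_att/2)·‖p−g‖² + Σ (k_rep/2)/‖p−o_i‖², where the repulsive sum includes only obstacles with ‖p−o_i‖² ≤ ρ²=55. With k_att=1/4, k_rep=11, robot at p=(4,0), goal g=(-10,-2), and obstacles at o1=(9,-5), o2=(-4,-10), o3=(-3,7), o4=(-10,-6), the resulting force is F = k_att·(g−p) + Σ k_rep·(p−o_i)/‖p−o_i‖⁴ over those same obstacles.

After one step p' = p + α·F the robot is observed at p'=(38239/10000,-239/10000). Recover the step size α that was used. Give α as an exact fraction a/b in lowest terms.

F_att = 1/4·(g−p) = 1/4·(-14,-2) = (-3.5000,-0.5000)
o1: d²=50 ≤ ρ²=55; F_rep = 11·(-5,5)/50² = (-0.0220,0.0220)
o2: d²=164 > ρ²=55 → inactive
o3: d²=98 > ρ²=55 → inactive
o4: d²=232 > ρ²=55 → inactive
F = F_att + ΣF_rep = (-3.5220,-0.4780)
Δp = p'−p = (-0.1761,-0.0239); α = Δx/Fx = (-1761/10000) / (-1761/500) = 1/20
check: Δy/Fy = (-239/10000) / (-239/500) = 1/20 ✓

α = 1/20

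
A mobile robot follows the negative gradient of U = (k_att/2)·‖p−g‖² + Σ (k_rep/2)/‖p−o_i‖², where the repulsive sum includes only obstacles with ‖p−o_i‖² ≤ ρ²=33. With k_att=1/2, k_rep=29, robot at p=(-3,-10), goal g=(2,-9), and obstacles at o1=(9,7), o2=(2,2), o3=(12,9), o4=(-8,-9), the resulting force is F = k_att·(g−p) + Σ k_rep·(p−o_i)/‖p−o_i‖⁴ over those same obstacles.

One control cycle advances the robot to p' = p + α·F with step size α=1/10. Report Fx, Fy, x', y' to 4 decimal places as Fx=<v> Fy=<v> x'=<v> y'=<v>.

Fx=2.7145 Fy=0.4571 x'=-2.7286 y'=-9.9543

F_att = 1/2·(g−p) = 1/2·(5,1) = (2.5000,0.5000)
o1: d²=433 > ρ²=33 → inactive
o2: d²=169 > ρ²=33 → inactive
o3: d²=586 > ρ²=33 → inactive
o4: d²=26 ≤ ρ²=33; F_rep = 29·(5,-1)/26² = (0.2145,-0.0429)
F = F_att + ΣF_rep = (2.7145,0.4571)
p' = p + 1/10·F = (-2.7286,-9.9543)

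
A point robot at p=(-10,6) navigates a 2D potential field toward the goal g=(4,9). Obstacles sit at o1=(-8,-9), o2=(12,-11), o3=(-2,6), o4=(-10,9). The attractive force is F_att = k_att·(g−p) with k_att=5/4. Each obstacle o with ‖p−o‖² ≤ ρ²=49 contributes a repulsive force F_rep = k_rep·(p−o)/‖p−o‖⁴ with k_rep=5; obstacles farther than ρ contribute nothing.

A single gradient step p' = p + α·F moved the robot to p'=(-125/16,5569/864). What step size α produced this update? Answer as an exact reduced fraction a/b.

F_att = 5/4·(g−p) = 5/4·(14,3) = (17.5000,3.7500)
o1: d²=229 > ρ²=49 → inactive
o2: d²=773 > ρ²=49 → inactive
o3: d²=64 > ρ²=49 → inactive
o4: d²=9 ≤ ρ²=49; F_rep = 5·(0,-3)/9² = (0.0000,-0.1852)
F = F_att + ΣF_rep = (17.5000,3.5648)
Δp = p'−p = (2.1875,0.4456); α = Δx/Fx = (35/16) / (35/2) = 1/8
check: Δy/Fy = (385/864) / (385/108) = 1/8 ✓

α = 1/8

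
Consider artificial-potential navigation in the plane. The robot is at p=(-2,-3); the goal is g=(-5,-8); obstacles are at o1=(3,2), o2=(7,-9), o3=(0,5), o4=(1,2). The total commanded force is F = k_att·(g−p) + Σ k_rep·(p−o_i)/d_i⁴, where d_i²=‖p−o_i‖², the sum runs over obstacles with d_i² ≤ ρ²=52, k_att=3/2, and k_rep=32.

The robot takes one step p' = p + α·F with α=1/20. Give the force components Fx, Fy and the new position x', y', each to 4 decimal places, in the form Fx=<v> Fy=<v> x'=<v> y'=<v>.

F_att = 3/2·(g−p) = 3/2·(-3,-5) = (-4.5000,-7.5000)
o1: d²=50 ≤ ρ²=52; F_rep = 32·(-5,-5)/50² = (-0.0640,-0.0640)
o2: d²=117 > ρ²=52 → inactive
o3: d²=68 > ρ²=52 → inactive
o4: d²=34 ≤ ρ²=52; F_rep = 32·(-3,-5)/34² = (-0.0830,-0.1384)
F = F_att + ΣF_rep = (-4.6470,-7.7024)
p' = p + 1/20·F = (-2.2324,-3.3851)

Fx=-4.6470 Fy=-7.7024 x'=-2.2324 y'=-3.3851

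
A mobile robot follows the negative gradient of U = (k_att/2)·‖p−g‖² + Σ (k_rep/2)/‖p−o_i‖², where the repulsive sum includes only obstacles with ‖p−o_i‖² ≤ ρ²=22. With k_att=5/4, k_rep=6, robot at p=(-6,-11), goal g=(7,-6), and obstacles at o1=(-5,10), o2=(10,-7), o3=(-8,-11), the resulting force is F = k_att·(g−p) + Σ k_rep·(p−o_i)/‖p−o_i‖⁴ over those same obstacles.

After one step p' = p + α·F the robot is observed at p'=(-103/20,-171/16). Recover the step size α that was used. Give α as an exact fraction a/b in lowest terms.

F_att = 5/4·(g−p) = 5/4·(13,5) = (16.2500,6.2500)
o1: d²=442 > ρ²=22 → inactive
o2: d²=272 > ρ²=22 → inactive
o3: d²=4 ≤ ρ²=22; F_rep = 6·(2,0)/4² = (0.7500,0.0000)
F = F_att + ΣF_rep = (17.0000,6.2500)
Δp = p'−p = (0.8500,0.3125); α = Δx/Fx = (17/20) / (17) = 1/20
check: Δy/Fy = (5/16) / (25/4) = 1/20 ✓

α = 1/20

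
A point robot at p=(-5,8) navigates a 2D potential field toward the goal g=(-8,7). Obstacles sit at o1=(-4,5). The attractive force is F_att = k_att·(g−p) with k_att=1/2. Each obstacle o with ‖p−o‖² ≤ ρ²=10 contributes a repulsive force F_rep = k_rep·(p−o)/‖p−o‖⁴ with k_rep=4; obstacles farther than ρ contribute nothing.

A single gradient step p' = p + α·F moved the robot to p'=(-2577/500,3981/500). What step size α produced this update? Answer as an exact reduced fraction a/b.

α = 1/10

F_att = 1/2·(g−p) = 1/2·(-3,-1) = (-1.5000,-0.5000)
o1: d²=10 ≤ ρ²=10; F_rep = 4·(-1,3)/10² = (-0.0400,0.1200)
F = F_att + ΣF_rep = (-1.5400,-0.3800)
Δp = p'−p = (-0.1540,-0.0380); α = Δx/Fx = (-77/500) / (-77/50) = 1/10
check: Δy/Fy = (-19/500) / (-19/50) = 1/10 ✓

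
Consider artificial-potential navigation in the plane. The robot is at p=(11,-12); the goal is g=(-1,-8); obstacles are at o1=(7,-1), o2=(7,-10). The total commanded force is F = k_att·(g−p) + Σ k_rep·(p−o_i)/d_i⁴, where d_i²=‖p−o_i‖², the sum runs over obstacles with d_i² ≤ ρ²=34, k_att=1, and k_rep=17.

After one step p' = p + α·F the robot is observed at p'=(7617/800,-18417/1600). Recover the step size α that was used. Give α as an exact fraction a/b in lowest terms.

F_att = 1·(g−p) = 1·(-12,4) = (-12.0000,4.0000)
o1: d²=137 > ρ²=34 → inactive
o2: d²=20 ≤ ρ²=34; F_rep = 17·(4,-2)/20² = (0.1700,-0.0850)
F = F_att + ΣF_rep = (-11.8300,3.9150)
Δp = p'−p = (-1.4788,0.4894); α = Δx/Fx = (-1183/800) / (-1183/100) = 1/8
check: Δy/Fy = (783/1600) / (783/200) = 1/8 ✓

α = 1/8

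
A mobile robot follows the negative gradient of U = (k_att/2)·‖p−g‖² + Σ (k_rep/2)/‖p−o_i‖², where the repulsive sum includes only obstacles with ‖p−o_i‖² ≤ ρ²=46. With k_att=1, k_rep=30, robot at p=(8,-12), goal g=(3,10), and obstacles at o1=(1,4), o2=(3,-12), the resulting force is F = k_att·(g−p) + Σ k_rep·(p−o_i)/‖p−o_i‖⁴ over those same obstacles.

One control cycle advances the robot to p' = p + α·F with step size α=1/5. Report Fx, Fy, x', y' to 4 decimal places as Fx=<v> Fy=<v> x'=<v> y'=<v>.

F_att = 1·(g−p) = 1·(-5,22) = (-5.0000,22.0000)
o1: d²=305 > ρ²=46 → inactive
o2: d²=25 ≤ ρ²=46; F_rep = 30·(5,0)/25² = (0.2400,0.0000)
F = F_att + ΣF_rep = (-4.7600,22.0000)
p' = p + 1/5·F = (7.0480,-7.6000)

Fx=-4.7600 Fy=22.0000 x'=7.0480 y'=-7.6000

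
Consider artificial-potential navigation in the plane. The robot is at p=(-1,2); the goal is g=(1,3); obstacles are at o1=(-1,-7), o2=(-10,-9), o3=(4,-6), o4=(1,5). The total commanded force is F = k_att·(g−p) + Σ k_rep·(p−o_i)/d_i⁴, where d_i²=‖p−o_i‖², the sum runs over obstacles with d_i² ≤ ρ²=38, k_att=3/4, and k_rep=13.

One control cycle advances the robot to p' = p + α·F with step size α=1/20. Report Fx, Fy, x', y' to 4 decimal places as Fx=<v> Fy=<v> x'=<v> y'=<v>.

F_att = 3/4·(g−p) = 3/4·(2,1) = (1.5000,0.7500)
o1: d²=81 > ρ²=38 → inactive
o2: d²=202 > ρ²=38 → inactive
o3: d²=89 > ρ²=38 → inactive
o4: d²=13 ≤ ρ²=38; F_rep = 13·(-2,-3)/13² = (-0.1538,-0.2308)
F = F_att + ΣF_rep = (1.3462,0.5192)
p' = p + 1/20·F = (-0.9327,2.0260)

Fx=1.3462 Fy=0.5192 x'=-0.9327 y'=2.0260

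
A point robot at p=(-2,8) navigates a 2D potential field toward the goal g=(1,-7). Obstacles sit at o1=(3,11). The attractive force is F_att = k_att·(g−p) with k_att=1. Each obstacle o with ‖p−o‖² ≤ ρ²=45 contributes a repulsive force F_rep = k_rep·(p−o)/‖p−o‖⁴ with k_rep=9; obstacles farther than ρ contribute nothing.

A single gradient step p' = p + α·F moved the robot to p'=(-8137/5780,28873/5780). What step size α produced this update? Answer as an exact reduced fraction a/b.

F_att = 1·(g−p) = 1·(3,-15) = (3.0000,-15.0000)
o1: d²=34 ≤ ρ²=45; F_rep = 9·(-5,-3)/34² = (-0.0389,-0.0234)
F = F_att + ΣF_rep = (2.9611,-15.0234)
Δp = p'−p = (0.5922,-3.0047); α = Δx/Fx = (3423/5780) / (3423/1156) = 1/5
check: Δy/Fy = (-17367/5780) / (-17367/1156) = 1/5 ✓

α = 1/5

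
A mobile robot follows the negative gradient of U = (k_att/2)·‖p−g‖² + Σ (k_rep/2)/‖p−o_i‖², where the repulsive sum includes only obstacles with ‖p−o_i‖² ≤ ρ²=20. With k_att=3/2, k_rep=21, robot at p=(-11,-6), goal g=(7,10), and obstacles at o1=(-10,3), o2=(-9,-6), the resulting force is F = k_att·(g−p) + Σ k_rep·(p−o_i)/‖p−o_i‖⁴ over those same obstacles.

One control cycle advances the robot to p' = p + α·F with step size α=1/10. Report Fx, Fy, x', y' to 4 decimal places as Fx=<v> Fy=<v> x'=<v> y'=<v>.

F_att = 3/2·(g−p) = 3/2·(18,16) = (27.0000,24.0000)
o1: d²=82 > ρ²=20 → inactive
o2: d²=4 ≤ ρ²=20; F_rep = 21·(-2,0)/4² = (-2.6250,0.0000)
F = F_att + ΣF_rep = (24.3750,24.0000)
p' = p + 1/10·F = (-8.5625,-3.6000)

Fx=24.3750 Fy=24.0000 x'=-8.5625 y'=-3.6000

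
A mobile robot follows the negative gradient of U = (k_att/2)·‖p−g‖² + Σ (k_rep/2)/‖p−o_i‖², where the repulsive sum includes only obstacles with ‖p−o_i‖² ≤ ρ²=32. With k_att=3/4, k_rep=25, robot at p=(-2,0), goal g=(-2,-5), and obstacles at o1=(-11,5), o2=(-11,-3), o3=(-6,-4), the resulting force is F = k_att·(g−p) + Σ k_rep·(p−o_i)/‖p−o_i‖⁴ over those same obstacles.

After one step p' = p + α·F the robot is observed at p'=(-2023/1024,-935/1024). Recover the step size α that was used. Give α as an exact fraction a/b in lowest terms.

F_att = 3/4·(g−p) = 3/4·(0,-5) = (0.0000,-3.7500)
o1: d²=106 > ρ²=32 → inactive
o2: d²=90 > ρ²=32 → inactive
o3: d²=32 ≤ ρ²=32; F_rep = 25·(4,4)/32² = (0.0977,0.0977)
F = F_att + ΣF_rep = (0.0977,-3.6523)
Δp = p'−p = (0.0244,-0.9131); α = Δx/Fx = (25/1024) / (25/256) = 1/4
check: Δy/Fy = (-935/1024) / (-935/256) = 1/4 ✓

α = 1/4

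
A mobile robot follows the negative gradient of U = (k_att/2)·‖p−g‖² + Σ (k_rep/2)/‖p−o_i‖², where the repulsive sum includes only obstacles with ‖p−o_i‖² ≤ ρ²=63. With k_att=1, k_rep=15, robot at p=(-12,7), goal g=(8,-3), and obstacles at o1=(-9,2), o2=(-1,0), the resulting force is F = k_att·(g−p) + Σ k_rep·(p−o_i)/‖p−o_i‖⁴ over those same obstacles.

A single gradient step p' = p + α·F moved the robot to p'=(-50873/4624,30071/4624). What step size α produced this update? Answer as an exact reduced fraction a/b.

F_att = 1·(g−p) = 1·(20,-10) = (20.0000,-10.0000)
o1: d²=34 ≤ ρ²=63; F_rep = 15·(-3,5)/34² = (-0.0389,0.0649)
o2: d²=170 > ρ²=63 → inactive
F = F_att + ΣF_rep = (19.9611,-9.9351)
Δp = p'−p = (0.9981,-0.4968); α = Δx/Fx = (4615/4624) / (23075/1156) = 1/20
check: Δy/Fy = (-2297/4624) / (-11485/1156) = 1/20 ✓

α = 1/20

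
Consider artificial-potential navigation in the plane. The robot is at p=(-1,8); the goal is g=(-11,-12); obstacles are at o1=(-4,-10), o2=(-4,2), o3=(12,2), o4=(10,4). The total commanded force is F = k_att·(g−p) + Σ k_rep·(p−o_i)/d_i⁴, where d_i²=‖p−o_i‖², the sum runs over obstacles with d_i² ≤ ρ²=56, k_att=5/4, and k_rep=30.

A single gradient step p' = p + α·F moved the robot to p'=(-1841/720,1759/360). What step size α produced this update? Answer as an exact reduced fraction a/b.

F_att = 5/4·(g−p) = 5/4·(-10,-20) = (-12.5000,-25.0000)
o1: d²=333 > ρ²=56 → inactive
o2: d²=45 ≤ ρ²=56; F_rep = 30·(3,6)/45² = (0.0444,0.0889)
o3: d²=205 > ρ²=56 → inactive
o4: d²=137 > ρ²=56 → inactive
F = F_att + ΣF_rep = (-12.4556,-24.9111)
Δp = p'−p = (-1.5569,-3.1139); α = Δx/Fx = (-1121/720) / (-1121/90) = 1/8
check: Δy/Fy = (-1121/360) / (-1121/45) = 1/8 ✓

α = 1/8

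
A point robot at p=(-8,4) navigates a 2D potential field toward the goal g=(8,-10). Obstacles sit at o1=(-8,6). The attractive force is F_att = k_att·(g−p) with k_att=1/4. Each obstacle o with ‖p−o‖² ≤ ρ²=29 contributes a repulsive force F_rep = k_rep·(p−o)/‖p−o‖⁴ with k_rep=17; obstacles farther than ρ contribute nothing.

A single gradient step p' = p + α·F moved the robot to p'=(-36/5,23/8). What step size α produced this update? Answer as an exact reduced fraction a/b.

α = 1/5

F_att = 1/4·(g−p) = 1/4·(16,-14) = (4.0000,-3.5000)
o1: d²=4 ≤ ρ²=29; F_rep = 17·(0,-2)/4² = (0.0000,-2.1250)
F = F_att + ΣF_rep = (4.0000,-5.6250)
Δp = p'−p = (0.8000,-1.1250); α = Δx/Fx = (4/5) / (4) = 1/5
check: Δy/Fy = (-9/8) / (-45/8) = 1/5 ✓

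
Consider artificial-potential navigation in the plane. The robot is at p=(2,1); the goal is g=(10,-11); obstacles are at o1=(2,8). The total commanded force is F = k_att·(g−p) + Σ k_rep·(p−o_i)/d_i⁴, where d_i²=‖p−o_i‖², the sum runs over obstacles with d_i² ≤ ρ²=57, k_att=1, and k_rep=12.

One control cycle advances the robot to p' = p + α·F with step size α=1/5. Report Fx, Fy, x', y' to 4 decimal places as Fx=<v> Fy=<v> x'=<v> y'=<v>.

Fx=8.0000 Fy=-12.0350 x'=3.6000 y'=-1.4070

F_att = 1·(g−p) = 1·(8,-12) = (8.0000,-12.0000)
o1: d²=49 ≤ ρ²=57; F_rep = 12·(0,-7)/49² = (0.0000,-0.0350)
F = F_att + ΣF_rep = (8.0000,-12.0350)
p' = p + 1/5·F = (3.6000,-1.4070)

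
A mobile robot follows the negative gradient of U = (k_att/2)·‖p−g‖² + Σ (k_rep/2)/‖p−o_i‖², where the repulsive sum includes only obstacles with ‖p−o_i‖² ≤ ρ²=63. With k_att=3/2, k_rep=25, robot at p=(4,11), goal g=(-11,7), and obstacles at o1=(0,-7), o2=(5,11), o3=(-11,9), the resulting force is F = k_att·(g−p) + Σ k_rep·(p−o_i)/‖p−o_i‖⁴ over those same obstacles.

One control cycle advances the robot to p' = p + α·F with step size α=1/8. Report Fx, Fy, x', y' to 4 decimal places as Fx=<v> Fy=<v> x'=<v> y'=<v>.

Fx=-47.5000 Fy=-6.0000 x'=-1.9375 y'=10.2500

F_att = 3/2·(g−p) = 3/2·(-15,-4) = (-22.5000,-6.0000)
o1: d²=340 > ρ²=63 → inactive
o2: d²=1 ≤ ρ²=63; F_rep = 25·(-1,0)/1² = (-25.0000,0.0000)
o3: d²=229 > ρ²=63 → inactive
F = F_att + ΣF_rep = (-47.5000,-6.0000)
p' = p + 1/8·F = (-1.9375,10.2500)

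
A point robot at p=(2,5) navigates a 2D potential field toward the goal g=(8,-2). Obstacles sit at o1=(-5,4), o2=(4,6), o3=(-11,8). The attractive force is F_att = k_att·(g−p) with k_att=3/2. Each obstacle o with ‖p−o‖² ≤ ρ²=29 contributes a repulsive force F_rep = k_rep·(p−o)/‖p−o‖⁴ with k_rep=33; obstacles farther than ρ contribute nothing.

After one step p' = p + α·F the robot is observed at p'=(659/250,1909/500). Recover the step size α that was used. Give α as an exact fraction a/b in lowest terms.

F_att = 3/2·(g−p) = 3/2·(6,-7) = (9.0000,-10.5000)
o1: d²=50 > ρ²=29 → inactive
o2: d²=5 ≤ ρ²=29; F_rep = 33·(-2,-1)/5² = (-2.6400,-1.3200)
o3: d²=178 > ρ²=29 → inactive
F = F_att + ΣF_rep = (6.3600,-11.8200)
Δp = p'−p = (0.6360,-1.1820); α = Δx/Fx = (159/250) / (159/25) = 1/10
check: Δy/Fy = (-591/500) / (-591/50) = 1/10 ✓

α = 1/10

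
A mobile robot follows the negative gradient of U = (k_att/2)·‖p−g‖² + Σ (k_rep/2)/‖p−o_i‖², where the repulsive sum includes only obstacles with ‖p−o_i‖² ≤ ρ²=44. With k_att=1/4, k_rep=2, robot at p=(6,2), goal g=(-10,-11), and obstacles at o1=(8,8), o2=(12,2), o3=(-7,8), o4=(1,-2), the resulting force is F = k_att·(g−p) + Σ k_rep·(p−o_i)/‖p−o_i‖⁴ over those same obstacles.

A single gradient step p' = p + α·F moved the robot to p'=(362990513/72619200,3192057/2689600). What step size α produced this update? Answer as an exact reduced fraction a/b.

F_att = 1/4·(g−p) = 1/4·(-16,-13) = (-4.0000,-3.2500)
o1: d²=40 ≤ ρ²=44; F_rep = 2·(-2,-6)/40² = (-0.0025,-0.0075)
o2: d²=36 ≤ ρ²=44; F_rep = 2·(-6,0)/36² = (-0.0093,0.0000)
o3: d²=205 > ρ²=44 → inactive
o4: d²=41 ≤ ρ²=44; F_rep = 2·(5,4)/41² = (0.0059,0.0048)
F = F_att + ΣF_rep = (-4.0058,-3.2527)
Δp = p'−p = (-1.0015,-0.8132); α = Δx/Fx = (-72724687/72619200) / (-72724687/18154800) = 1/4
check: Δy/Fy = (-2187143/2689600) / (-2187143/672400) = 1/4 ✓

α = 1/4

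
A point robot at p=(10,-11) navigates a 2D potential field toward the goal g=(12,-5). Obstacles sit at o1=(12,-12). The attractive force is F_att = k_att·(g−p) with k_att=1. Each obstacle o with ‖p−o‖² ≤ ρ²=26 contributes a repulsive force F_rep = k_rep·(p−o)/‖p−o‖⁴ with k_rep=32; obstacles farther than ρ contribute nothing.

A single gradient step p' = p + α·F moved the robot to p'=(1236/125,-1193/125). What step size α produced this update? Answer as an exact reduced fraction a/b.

α = 1/5

F_att = 1·(g−p) = 1·(2,6) = (2.0000,6.0000)
o1: d²=5 ≤ ρ²=26; F_rep = 32·(-2,1)/5² = (-2.5600,1.2800)
F = F_att + ΣF_rep = (-0.5600,7.2800)
Δp = p'−p = (-0.1120,1.4560); α = Δx/Fx = (-14/125) / (-14/25) = 1/5
check: Δy/Fy = (182/125) / (182/25) = 1/5 ✓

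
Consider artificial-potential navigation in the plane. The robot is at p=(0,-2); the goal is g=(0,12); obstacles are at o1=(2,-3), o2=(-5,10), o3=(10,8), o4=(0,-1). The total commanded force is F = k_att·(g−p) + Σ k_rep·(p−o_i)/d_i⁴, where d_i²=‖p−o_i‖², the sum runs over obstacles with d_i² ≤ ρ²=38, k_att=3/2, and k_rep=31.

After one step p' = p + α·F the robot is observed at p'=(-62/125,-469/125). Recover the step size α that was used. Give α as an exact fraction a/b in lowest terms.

α = 1/5

F_att = 3/2·(g−p) = 3/2·(0,14) = (0.0000,21.0000)
o1: d²=5 ≤ ρ²=38; F_rep = 31·(-2,1)/5² = (-2.4800,1.2400)
o2: d²=169 > ρ²=38 → inactive
o3: d²=200 > ρ²=38 → inactive
o4: d²=1 ≤ ρ²=38; F_rep = 31·(0,-1)/1² = (0.0000,-31.0000)
F = F_att + ΣF_rep = (-2.4800,-8.7600)
Δp = p'−p = (-0.4960,-1.7520); α = Δx/Fx = (-62/125) / (-62/25) = 1/5
check: Δy/Fy = (-219/125) / (-219/25) = 1/5 ✓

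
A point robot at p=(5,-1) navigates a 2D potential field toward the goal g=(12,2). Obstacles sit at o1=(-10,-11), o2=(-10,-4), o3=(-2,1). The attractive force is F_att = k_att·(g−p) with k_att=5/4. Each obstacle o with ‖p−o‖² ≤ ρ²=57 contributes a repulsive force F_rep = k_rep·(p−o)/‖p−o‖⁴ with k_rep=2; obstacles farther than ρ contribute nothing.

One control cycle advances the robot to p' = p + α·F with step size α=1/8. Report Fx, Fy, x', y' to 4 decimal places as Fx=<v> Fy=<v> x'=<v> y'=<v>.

Fx=8.7550 Fy=3.7486 x'=6.0944 y'=-0.5314

F_att = 5/4·(g−p) = 5/4·(7,3) = (8.7500,3.7500)
o1: d²=325 > ρ²=57 → inactive
o2: d²=234 > ρ²=57 → inactive
o3: d²=53 ≤ ρ²=57; F_rep = 2·(7,-2)/53² = (0.0050,-0.0014)
F = F_att + ΣF_rep = (8.7550,3.7486)
p' = p + 1/8·F = (6.0944,-0.5314)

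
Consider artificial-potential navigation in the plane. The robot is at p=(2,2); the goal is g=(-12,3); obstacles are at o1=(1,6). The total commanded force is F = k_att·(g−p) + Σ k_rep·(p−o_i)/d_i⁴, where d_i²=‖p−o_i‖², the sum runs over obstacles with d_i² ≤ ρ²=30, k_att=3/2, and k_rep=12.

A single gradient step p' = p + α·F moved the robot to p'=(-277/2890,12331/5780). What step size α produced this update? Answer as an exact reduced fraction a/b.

α = 1/10

F_att = 3/2·(g−p) = 3/2·(-14,1) = (-21.0000,1.5000)
o1: d²=17 ≤ ρ²=30; F_rep = 12·(1,-4)/17² = (0.0415,-0.1661)
F = F_att + ΣF_rep = (-20.9585,1.3339)
Δp = p'−p = (-2.0958,0.1334); α = Δx/Fx = (-6057/2890) / (-6057/289) = 1/10
check: Δy/Fy = (771/5780) / (771/578) = 1/10 ✓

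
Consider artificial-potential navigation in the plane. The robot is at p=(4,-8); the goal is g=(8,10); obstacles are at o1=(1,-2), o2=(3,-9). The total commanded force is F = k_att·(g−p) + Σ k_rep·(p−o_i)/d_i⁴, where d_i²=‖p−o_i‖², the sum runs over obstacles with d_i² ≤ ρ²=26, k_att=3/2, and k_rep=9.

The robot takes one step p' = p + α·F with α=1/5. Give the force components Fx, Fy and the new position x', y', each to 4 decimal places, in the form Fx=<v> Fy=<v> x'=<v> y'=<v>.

F_att = 3/2·(g−p) = 3/2·(4,18) = (6.0000,27.0000)
o1: d²=45 > ρ²=26 → inactive
o2: d²=2 ≤ ρ²=26; F_rep = 9·(1,1)/2² = (2.2500,2.2500)
F = F_att + ΣF_rep = (8.2500,29.2500)
p' = p + 1/5·F = (5.6500,-2.1500)

Fx=8.2500 Fy=29.2500 x'=5.6500 y'=-2.1500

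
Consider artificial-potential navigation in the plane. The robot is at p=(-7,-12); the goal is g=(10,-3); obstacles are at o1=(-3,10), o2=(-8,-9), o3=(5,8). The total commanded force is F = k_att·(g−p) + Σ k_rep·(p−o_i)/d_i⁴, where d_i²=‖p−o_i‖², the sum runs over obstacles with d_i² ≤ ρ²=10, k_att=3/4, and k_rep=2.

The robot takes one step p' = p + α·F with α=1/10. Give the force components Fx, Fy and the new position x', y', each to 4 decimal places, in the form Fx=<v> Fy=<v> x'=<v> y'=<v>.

Fx=12.7700 Fy=6.6900 x'=-5.7230 y'=-11.3310

F_att = 3/4·(g−p) = 3/4·(17,9) = (12.7500,6.7500)
o1: d²=500 > ρ²=10 → inactive
o2: d²=10 ≤ ρ²=10; F_rep = 2·(1,-3)/10² = (0.0200,-0.0600)
o3: d²=544 > ρ²=10 → inactive
F = F_att + ΣF_rep = (12.7700,6.6900)
p' = p + 1/10·F = (-5.7230,-11.3310)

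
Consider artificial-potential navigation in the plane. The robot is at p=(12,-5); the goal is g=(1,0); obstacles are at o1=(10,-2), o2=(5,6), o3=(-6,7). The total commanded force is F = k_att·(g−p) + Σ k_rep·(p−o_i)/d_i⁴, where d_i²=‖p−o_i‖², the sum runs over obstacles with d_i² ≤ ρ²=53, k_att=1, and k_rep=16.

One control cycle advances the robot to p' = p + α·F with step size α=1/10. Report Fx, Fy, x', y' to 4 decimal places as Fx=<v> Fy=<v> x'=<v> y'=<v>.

Fx=-10.8107 Fy=4.7160 x'=10.9189 y'=-4.5284

F_att = 1·(g−p) = 1·(-11,5) = (-11.0000,5.0000)
o1: d²=13 ≤ ρ²=53; F_rep = 16·(2,-3)/13² = (0.1893,-0.2840)
o2: d²=170 > ρ²=53 → inactive
o3: d²=468 > ρ²=53 → inactive
F = F_att + ΣF_rep = (-10.8107,4.7160)
p' = p + 1/10·F = (10.9189,-4.5284)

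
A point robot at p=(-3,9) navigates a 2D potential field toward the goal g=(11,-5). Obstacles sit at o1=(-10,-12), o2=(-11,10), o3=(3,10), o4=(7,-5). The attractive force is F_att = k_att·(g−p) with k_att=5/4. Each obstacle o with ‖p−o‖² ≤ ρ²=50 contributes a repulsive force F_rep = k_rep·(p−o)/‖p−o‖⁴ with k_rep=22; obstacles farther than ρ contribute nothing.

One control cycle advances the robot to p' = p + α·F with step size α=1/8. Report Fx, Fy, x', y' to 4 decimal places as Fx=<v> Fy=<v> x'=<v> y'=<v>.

Fx=17.4036 Fy=-17.5161 x'=-0.8246 y'=6.8105

F_att = 5/4·(g−p) = 5/4·(14,-14) = (17.5000,-17.5000)
o1: d²=490 > ρ²=50 → inactive
o2: d²=65 > ρ²=50 → inactive
o3: d²=37 ≤ ρ²=50; F_rep = 22·(-6,-1)/37² = (-0.0964,-0.0161)
o4: d²=296 > ρ²=50 → inactive
F = F_att + ΣF_rep = (17.4036,-17.5161)
p' = p + 1/8·F = (-0.8246,6.8105)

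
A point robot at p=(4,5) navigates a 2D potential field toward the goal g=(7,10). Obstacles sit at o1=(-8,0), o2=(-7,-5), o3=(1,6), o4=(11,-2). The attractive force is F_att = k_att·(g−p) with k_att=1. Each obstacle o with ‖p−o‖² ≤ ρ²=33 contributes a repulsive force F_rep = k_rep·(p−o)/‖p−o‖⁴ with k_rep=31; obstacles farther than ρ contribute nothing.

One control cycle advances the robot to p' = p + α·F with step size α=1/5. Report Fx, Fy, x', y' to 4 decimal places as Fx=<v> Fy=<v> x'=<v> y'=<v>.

F_att = 1·(g−p) = 1·(3,5) = (3.0000,5.0000)
o1: d²=169 > ρ²=33 → inactive
o2: d²=221 > ρ²=33 → inactive
o3: d²=10 ≤ ρ²=33; F_rep = 31·(3,-1)/10² = (0.9300,-0.3100)
o4: d²=98 > ρ²=33 → inactive
F = F_att + ΣF_rep = (3.9300,4.6900)
p' = p + 1/5·F = (4.7860,5.9380)

Fx=3.9300 Fy=4.6900 x'=4.7860 y'=5.9380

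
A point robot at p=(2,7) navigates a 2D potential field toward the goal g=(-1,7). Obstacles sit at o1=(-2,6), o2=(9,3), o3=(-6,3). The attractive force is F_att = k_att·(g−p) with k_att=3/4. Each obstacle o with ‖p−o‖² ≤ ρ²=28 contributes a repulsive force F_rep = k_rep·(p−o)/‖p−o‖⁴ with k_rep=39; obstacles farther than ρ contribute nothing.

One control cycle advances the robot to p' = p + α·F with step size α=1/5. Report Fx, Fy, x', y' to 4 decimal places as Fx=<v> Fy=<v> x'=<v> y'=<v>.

F_att = 3/4·(g−p) = 3/4·(-3,0) = (-2.2500,0.0000)
o1: d²=17 ≤ ρ²=28; F_rep = 39·(4,1)/17² = (0.5398,0.1349)
o2: d²=65 > ρ²=28 → inactive
o3: d²=80 > ρ²=28 → inactive
F = F_att + ΣF_rep = (-1.7102,0.1349)
p' = p + 1/5·F = (1.6580,7.0270)

Fx=-1.7102 Fy=0.1349 x'=1.6580 y'=7.0270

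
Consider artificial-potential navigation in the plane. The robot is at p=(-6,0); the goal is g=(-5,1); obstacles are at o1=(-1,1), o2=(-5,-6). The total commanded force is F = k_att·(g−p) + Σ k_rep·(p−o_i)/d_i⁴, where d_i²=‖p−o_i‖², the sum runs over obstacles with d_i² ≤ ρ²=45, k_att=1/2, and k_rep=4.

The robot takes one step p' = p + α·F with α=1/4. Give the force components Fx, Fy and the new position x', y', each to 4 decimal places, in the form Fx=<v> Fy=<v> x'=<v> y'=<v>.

F_att = 1/2·(g−p) = 1/2·(1,1) = (0.5000,0.5000)
o1: d²=26 ≤ ρ²=45; F_rep = 4·(-5,-1)/26² = (-0.0296,-0.0059)
o2: d²=37 ≤ ρ²=45; F_rep = 4·(-1,6)/37² = (-0.0029,0.0175)
F = F_att + ΣF_rep = (0.4675,0.5116)
p' = p + 1/4·F = (-5.8831,0.1279)

Fx=0.4675 Fy=0.5116 x'=-5.8831 y'=0.1279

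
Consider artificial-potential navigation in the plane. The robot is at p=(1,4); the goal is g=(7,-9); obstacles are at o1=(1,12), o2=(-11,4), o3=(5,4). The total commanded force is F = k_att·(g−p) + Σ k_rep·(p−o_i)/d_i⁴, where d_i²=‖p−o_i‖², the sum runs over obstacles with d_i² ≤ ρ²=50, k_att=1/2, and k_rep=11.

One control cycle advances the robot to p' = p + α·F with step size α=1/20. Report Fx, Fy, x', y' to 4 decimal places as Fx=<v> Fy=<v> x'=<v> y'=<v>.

F_att = 1/2·(g−p) = 1/2·(6,-13) = (3.0000,-6.5000)
o1: d²=64 > ρ²=50 → inactive
o2: d²=144 > ρ²=50 → inactive
o3: d²=16 ≤ ρ²=50; F_rep = 11·(-4,0)/16² = (-0.1719,0.0000)
F = F_att + ΣF_rep = (2.8281,-6.5000)
p' = p + 1/20·F = (1.1414,3.6750)

Fx=2.8281 Fy=-6.5000 x'=1.1414 y'=3.6750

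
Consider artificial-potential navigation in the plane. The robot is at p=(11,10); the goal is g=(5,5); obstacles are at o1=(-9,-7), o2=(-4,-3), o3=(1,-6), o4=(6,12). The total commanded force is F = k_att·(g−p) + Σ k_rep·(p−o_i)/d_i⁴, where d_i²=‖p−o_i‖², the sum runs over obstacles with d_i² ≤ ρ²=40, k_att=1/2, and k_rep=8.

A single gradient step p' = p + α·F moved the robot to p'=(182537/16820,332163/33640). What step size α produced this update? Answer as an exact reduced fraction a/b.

α = 1/20

F_att = 1/2·(g−p) = 1/2·(-6,-5) = (-3.0000,-2.5000)
o1: d²=689 > ρ²=40 → inactive
o2: d²=394 > ρ²=40 → inactive
o3: d²=356 > ρ²=40 → inactive
o4: d²=29 ≤ ρ²=40; F_rep = 8·(5,-2)/29² = (0.0476,-0.0190)
F = F_att + ΣF_rep = (-2.9524,-2.5190)
Δp = p'−p = (-0.1476,-0.1260); α = Δx/Fx = (-2483/16820) / (-2483/841) = 1/20
check: Δy/Fy = (-4237/33640) / (-4237/1682) = 1/20 ✓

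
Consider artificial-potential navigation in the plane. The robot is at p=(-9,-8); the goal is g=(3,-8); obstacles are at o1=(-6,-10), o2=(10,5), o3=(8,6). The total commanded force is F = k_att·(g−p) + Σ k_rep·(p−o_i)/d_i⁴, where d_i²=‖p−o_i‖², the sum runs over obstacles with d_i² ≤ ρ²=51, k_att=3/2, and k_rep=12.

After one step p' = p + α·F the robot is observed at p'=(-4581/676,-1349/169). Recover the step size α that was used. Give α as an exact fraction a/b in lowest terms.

F_att = 3/2·(g−p) = 3/2·(12,0) = (18.0000,0.0000)
o1: d²=13 ≤ ρ²=51; F_rep = 12·(-3,2)/13² = (-0.2130,0.1420)
o2: d²=530 > ρ²=51 → inactive
o3: d²=485 > ρ²=51 → inactive
F = F_att + ΣF_rep = (17.7870,0.1420)
Δp = p'−p = (2.2234,0.0178); α = Δx/Fx = (1503/676) / (3006/169) = 1/8
check: Δy/Fy = (3/169) / (24/169) = 1/8 ✓

α = 1/8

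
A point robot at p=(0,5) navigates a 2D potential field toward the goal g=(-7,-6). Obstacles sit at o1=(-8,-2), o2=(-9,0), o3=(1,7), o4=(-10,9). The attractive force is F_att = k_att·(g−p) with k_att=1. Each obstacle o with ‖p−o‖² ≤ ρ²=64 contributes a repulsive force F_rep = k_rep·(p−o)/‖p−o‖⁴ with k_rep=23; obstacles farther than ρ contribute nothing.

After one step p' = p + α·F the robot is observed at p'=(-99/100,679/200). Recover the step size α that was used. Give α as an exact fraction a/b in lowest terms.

α = 1/8

F_att = 1·(g−p) = 1·(-7,-11) = (-7.0000,-11.0000)
o1: d²=113 > ρ²=64 → inactive
o2: d²=106 > ρ²=64 → inactive
o3: d²=5 ≤ ρ²=64; F_rep = 23·(-1,-2)/5² = (-0.9200,-1.8400)
o4: d²=116 > ρ²=64 → inactive
F = F_att + ΣF_rep = (-7.9200,-12.8400)
Δp = p'−p = (-0.9900,-1.6050); α = Δx/Fx = (-99/100) / (-198/25) = 1/8
check: Δy/Fy = (-321/200) / (-321/25) = 1/8 ✓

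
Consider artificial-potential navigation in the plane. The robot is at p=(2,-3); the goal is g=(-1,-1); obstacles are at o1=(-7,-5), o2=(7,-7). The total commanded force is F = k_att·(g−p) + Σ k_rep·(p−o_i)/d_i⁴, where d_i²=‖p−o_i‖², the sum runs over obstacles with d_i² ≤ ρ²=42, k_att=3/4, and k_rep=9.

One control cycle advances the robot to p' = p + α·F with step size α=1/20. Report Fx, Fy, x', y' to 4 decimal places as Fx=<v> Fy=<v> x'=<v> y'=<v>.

F_att = 3/4·(g−p) = 3/4·(-3,2) = (-2.2500,1.5000)
o1: d²=85 > ρ²=42 → inactive
o2: d²=41 ≤ ρ²=42; F_rep = 9·(-5,4)/41² = (-0.0268,0.0214)
F = F_att + ΣF_rep = (-2.2768,1.5214)
p' = p + 1/20·F = (1.8862,-2.9239)

Fx=-2.2768 Fy=1.5214 x'=1.8862 y'=-2.9239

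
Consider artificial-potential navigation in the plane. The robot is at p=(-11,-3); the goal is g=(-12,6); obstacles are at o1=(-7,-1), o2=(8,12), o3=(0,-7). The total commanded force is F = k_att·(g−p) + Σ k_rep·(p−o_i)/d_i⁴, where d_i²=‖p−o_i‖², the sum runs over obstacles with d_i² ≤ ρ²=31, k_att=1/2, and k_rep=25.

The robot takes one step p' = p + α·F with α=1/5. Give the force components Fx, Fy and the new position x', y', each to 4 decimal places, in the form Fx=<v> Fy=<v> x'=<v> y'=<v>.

Fx=-0.7500 Fy=4.3750 x'=-11.1500 y'=-2.1250

F_att = 1/2·(g−p) = 1/2·(-1,9) = (-0.5000,4.5000)
o1: d²=20 ≤ ρ²=31; F_rep = 25·(-4,-2)/20² = (-0.2500,-0.1250)
o2: d²=586 > ρ²=31 → inactive
o3: d²=137 > ρ²=31 → inactive
F = F_att + ΣF_rep = (-0.7500,4.3750)
p' = p + 1/5·F = (-11.1500,-2.1250)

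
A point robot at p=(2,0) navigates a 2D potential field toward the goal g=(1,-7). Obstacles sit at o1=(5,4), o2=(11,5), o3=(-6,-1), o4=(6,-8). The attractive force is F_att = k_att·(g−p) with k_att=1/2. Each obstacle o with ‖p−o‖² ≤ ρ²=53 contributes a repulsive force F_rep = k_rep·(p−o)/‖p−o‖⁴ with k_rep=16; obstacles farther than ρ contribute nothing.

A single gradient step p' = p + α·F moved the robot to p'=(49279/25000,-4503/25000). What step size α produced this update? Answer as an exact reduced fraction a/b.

α = 1/20

F_att = 1/2·(g−p) = 1/2·(-1,-7) = (-0.5000,-3.5000)
o1: d²=25 ≤ ρ²=53; F_rep = 16·(-3,-4)/25² = (-0.0768,-0.1024)
o2: d²=106 > ρ²=53 → inactive
o3: d²=65 > ρ²=53 → inactive
o4: d²=80 > ρ²=53 → inactive
F = F_att + ΣF_rep = (-0.5768,-3.6024)
Δp = p'−p = (-0.0288,-0.1801); α = Δx/Fx = (-721/25000) / (-721/1250) = 1/20
check: Δy/Fy = (-4503/25000) / (-4503/1250) = 1/20 ✓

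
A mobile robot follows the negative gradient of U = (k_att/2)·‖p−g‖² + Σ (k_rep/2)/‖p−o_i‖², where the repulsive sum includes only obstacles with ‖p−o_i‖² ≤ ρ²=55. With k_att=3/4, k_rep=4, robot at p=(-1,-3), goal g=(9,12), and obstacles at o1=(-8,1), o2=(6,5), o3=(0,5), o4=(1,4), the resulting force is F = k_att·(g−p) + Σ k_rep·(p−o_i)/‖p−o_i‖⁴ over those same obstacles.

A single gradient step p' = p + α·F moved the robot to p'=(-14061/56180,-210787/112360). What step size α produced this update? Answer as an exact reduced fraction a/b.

F_att = 3/4·(g−p) = 3/4·(10,15) = (7.5000,11.2500)
o1: d²=65 > ρ²=55 → inactive
o2: d²=113 > ρ²=55 → inactive
o3: d²=65 > ρ²=55 → inactive
o4: d²=53 ≤ ρ²=55; F_rep = 4·(-2,-7)/53² = (-0.0028,-0.0100)
F = F_att + ΣF_rep = (7.4972,11.2400)
Δp = p'−p = (0.7497,1.1240); α = Δx/Fx = (42119/56180) / (42119/5618) = 1/10
check: Δy/Fy = (126293/112360) / (126293/11236) = 1/10 ✓

α = 1/10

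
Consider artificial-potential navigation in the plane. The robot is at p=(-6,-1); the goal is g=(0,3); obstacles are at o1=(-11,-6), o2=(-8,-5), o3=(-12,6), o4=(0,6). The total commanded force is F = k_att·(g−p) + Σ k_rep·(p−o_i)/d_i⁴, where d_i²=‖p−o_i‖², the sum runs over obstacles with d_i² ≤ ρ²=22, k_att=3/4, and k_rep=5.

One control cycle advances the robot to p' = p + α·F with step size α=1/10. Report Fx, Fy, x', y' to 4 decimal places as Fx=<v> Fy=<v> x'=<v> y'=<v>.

Fx=4.5250 Fy=3.0500 x'=-5.5475 y'=-0.6950

F_att = 3/4·(g−p) = 3/4·(6,4) = (4.5000,3.0000)
o1: d²=50 > ρ²=22 → inactive
o2: d²=20 ≤ ρ²=22; F_rep = 5·(2,4)/20² = (0.0250,0.0500)
o3: d²=85 > ρ²=22 → inactive
o4: d²=85 > ρ²=22 → inactive
F = F_att + ΣF_rep = (4.5250,3.0500)
p' = p + 1/10·F = (-5.5475,-0.6950)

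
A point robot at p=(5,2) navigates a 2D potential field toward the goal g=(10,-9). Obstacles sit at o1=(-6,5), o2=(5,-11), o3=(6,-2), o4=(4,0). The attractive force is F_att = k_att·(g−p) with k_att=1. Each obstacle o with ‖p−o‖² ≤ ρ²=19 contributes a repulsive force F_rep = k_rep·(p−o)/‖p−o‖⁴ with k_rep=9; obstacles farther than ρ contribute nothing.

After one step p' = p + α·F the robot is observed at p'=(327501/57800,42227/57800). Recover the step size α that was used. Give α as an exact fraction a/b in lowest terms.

F_att = 1·(g−p) = 1·(5,-11) = (5.0000,-11.0000)
o1: d²=130 > ρ²=19 → inactive
o2: d²=169 > ρ²=19 → inactive
o3: d²=17 ≤ ρ²=19; F_rep = 9·(-1,4)/17² = (-0.0311,0.1246)
o4: d²=5 ≤ ρ²=19; F_rep = 9·(1,2)/5² = (0.3600,0.7200)
F = F_att + ΣF_rep = (5.3289,-10.1554)
Δp = p'−p = (0.6661,-1.2694); α = Δx/Fx = (38501/57800) / (38501/7225) = 1/8
check: Δy/Fy = (-73373/57800) / (-73373/7225) = 1/8 ✓

α = 1/8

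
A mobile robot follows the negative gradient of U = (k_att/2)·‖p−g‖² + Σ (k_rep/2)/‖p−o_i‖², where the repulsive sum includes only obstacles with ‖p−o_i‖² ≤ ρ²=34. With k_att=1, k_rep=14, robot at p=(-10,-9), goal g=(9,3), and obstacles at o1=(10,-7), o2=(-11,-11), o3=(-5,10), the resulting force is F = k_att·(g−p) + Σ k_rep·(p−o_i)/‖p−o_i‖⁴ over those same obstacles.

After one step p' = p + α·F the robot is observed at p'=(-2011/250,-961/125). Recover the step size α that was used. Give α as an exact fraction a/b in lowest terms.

α = 1/10

F_att = 1·(g−p) = 1·(19,12) = (19.0000,12.0000)
o1: d²=404 > ρ²=34 → inactive
o2: d²=5 ≤ ρ²=34; F_rep = 14·(1,2)/5² = (0.5600,1.1200)
o3: d²=386 > ρ²=34 → inactive
F = F_att + ΣF_rep = (19.5600,13.1200)
Δp = p'−p = (1.9560,1.3120); α = Δx/Fx = (489/250) / (489/25) = 1/10
check: Δy/Fy = (164/125) / (328/25) = 1/10 ✓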